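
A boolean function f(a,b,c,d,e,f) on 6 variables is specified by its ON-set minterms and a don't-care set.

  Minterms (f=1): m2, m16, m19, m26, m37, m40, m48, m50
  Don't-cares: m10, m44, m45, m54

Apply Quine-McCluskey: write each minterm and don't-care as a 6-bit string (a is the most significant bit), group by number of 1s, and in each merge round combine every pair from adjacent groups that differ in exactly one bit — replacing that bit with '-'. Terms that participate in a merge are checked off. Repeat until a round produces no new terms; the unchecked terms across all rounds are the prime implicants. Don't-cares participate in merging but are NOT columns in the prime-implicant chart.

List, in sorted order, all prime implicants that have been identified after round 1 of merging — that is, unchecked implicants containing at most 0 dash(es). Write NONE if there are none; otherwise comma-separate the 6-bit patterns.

010011

Round 0: 000010✓ 001010✓ 010000✓ 010011 011010✓ 100101✓ 101000✓ 101100✓ 101101✓ 110000✓ 110010✓ 110110✓
Round 1: -10000 0-1010 00-010 10-101 101-00 10110- 110-10 1100-0
PIs = {-10000, 0-1010, 00-010, 010011, 10-101, 101-00, 10110-, 110-10, 1100-0}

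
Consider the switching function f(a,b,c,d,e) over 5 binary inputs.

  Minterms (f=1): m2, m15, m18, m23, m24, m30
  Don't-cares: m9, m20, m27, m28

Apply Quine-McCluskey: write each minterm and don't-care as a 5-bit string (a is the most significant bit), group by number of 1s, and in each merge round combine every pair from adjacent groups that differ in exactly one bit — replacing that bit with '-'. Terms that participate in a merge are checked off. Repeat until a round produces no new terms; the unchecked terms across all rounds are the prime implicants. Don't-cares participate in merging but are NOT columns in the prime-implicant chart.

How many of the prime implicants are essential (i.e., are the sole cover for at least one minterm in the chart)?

5

size-2^0 implicants → 00010(✓)  01001  01111  10010(✓)  10100(✓)  10111  11000(✓)  11011  11100(✓)  11110(✓)
size-2^1 implicants → -0010  1-100  11-00  111-0
Unchecked terms (primes): -0010, 01001, 01111, 1-100, 10111, 11-00, 11011, 111-0
Minterm coverage:
  m2 ⊆ -0010 [E]
  m15 ⊆ 01111 [E]
  m18 ⊆ -0010 [E]
  m23 ⊆ 10111 [E]
  m24 ⊆ 11-00 [E]
  m30 ⊆ 111-0 [E]
E = {-0010, 01111, 10111, 11-00, 111-0}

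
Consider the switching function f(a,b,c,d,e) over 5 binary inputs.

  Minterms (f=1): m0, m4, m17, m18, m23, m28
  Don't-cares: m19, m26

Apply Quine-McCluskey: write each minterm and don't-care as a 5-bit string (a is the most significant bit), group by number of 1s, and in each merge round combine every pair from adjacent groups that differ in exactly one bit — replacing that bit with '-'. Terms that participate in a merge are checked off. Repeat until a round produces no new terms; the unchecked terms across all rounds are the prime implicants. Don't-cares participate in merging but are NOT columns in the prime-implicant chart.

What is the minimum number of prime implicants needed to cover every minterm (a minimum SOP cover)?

Round 0: 00000✓ 00100✓ 10001✓ 10010✓ 10011✓ 10111✓ 11010✓ 11100
Round 1: 00-00 1-010 10-11 100-1 1001-
PIs = {00-00, 1-010, 10-11, 100-1, 1001-, 11100}
Coverage chart:
  m0: 00-00 ←essential
  m4: 00-00 ←essential
  m17: 100-1 ←essential
  m18: 1-010,1001-
  m23: 10-11 ←essential
  m28: 11100 ←essential
Essential: 00-00, 10-11, 100-1, 11100
Petrick residual → 1-010
Min cover (5 terms): a'b'd'e' + ac'de' + ab'de + ab'c'e + abcd'e'

5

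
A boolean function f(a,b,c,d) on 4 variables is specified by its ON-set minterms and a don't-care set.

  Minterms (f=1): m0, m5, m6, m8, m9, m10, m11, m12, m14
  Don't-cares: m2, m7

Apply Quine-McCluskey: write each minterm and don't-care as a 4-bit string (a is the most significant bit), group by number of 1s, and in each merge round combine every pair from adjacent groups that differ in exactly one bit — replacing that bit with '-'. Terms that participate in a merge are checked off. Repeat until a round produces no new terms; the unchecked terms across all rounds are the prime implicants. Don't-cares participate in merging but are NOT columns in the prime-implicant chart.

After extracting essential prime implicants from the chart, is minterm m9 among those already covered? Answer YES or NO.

YES

[col 0] 0000*, 0010*, 0101*, 0110*, 0111*, 1000*, 1001*, 1010*, 1011*, 1100*, 1110*
[col 1] -000*, -010*, -110*, 0-10*, 00-0*, 01-1, 011-, 1-00*, 1-10*, 10-0*, 10-1*, 100-*, 101-*, 11-0*
[col 2] --10, -0-0, 1--0, 10--
Prime implicants: --10, -0-0, 01-1, 011-, 1--0, 10--
PI chart (minterm → PIs covering it):
  0 | -0-0  (sole → essential)
  5 | 01-1  (sole → essential)
  6 | --10,011-
  8 | -0-0,1--0,10--
  9 | 10--  (sole → essential)
  10 | --10,-0-0,1--0,10--
  11 | 10--  (sole → essential)
  12 | 1--0  (sole → essential)
  14 | --10,1--0
Essential prime implicants: -0-0, 01-1, 1--0, 10--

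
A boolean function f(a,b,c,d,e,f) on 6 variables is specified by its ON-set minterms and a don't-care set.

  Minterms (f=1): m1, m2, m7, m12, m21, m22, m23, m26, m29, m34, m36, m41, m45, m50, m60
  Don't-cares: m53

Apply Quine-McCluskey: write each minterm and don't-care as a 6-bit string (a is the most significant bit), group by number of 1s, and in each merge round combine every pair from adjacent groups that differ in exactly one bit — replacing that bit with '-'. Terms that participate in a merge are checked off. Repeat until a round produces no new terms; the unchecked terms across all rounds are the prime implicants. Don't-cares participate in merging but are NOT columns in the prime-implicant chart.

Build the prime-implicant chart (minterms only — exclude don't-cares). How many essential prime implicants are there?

11

Round 0: 000001 000010✓ 000111✓ 001100 010101✓ 010110✓ 010111✓ 011010 011101✓ 100010✓ 100100 101001✓ 101101✓ 110010✓ 110101✓ 111100
Round 1: -00010 -10101 0-0111 01-101 0101-1 01011- 1-0010 101-01
PIs = {-00010, -10101, 0-0111, 000001, 001100, 01-101, 0101-1, 01011-, 011010, 1-0010, 100100, 101-01, 111100}
Coverage chart:
  m1: 000001 ←essential
  m2: -00010 ←essential
  m7: 0-0111 ←essential
  m12: 001100 ←essential
  m21: -10101,01-101,0101-1
  m22: 01011- ←essential
  m23: 0-0111,0101-1,01011-
  m26: 011010 ←essential
  m29: 01-101 ←essential
  m34: -00010,1-0010
  m36: 100100 ←essential
  m41: 101-01 ←essential
  m45: 101-01 ←essential
  m50: 1-0010 ←essential
  m60: 111100 ←essential
Essential: -00010, 0-0111, 000001, 001100, 01-101, 01011-, 011010, 1-0010, 100100, 101-01, 111100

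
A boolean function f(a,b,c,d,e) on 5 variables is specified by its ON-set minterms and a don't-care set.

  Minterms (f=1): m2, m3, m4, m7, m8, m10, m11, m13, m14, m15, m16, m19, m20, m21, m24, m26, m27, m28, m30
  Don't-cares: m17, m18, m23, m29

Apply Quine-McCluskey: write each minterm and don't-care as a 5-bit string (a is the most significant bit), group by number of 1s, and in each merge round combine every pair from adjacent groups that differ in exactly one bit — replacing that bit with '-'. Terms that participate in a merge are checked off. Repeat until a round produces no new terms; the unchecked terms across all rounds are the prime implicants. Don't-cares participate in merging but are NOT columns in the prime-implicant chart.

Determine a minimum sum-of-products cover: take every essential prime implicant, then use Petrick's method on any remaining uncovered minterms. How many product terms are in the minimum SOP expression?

8

size-2^0 implicants → 00010(✓)  00011(✓)  00100(✓)  00111(✓)  01000(✓)  01010(✓)  01011(✓)  01101(✓)  01110(✓)  01111(✓)  10000(✓)  10001(✓)  10010(✓)  10011(✓)  10100(✓)  10101(✓)  10111(✓)  11000(✓)  11010(✓)  11011(✓)  11100(✓)  11101(✓)  11110(✓)
size-2^1 implicants → -0010(✓)  -0011(✓)  -0100  -0111(✓)  -1000(✓)  -1010(✓)  -1011(✓)  -1101  -1110(✓)  0-010(✓)  0-011(✓)  0-111(✓)  00-11(✓)  0001-(✓)  01-10(✓)  01-11(✓)  010-0(✓)  0101-(✓)  011-1  0111-(✓)  1-000(✓)  1-010(✓)  1-011(✓)  1-100(✓)  1-101(✓)  10-00(✓)  10-01(✓)  10-11(✓)  100-0(✓)  100-1(✓)  1000-(✓)  1001-(✓)  101-1(✓)  1010-(✓)  11-00(✓)  11-10(✓)  110-0(✓)  1101-(✓)  111-0(✓)  1110-(✓)
size-2^2 implicants → --010(✓)  --011(✓)  -0-11  -001-(✓)  -1-10  -10-0  -101-(✓)  0--11  0-01-(✓)  01-1-  1--00  1-0-0  1-01-(✓)  1-10-  10--1  10-0-  100--  11--0
size-2^3 implicants → --01-
Unchecked terms (primes): --01-, -0-11, -0100, -1-10, -10-0, -1101, 0--11, 01-1-, 011-1, 1--00, 1-0-0, 1-10-, 10--1, 10-0-, 100--, 11--0
Minterm coverage:
  m2 ⊆ --01- [E]
  m3 ⊆ --01-,-0-11,0--11
  m4 ⊆ -0100 [E]
  m7 ⊆ -0-11,0--11
  m8 ⊆ -10-0 [E]
  m10 ⊆ --01-,-1-10,-10-0,01-1-
  m11 ⊆ --01-,0--11,01-1-
  m13 ⊆ -1101,011-1
  m14 ⊆ -1-10,01-1-
  m15 ⊆ 0--11,01-1-,011-1
  m16 ⊆ 1--00,1-0-0,10-0-,100--
  m19 ⊆ --01-,-0-11,10--1,100--
  m20 ⊆ -0100,1--00,1-10-,10-0-
  m21 ⊆ 1-10-,10--1,10-0-
  m24 ⊆ -10-0,1--00,1-0-0,11--0
  m26 ⊆ --01-,-1-10,-10-0,1-0-0,11--0
  m27 ⊆ --01- [E]
  m28 ⊆ 1--00,1-10-,11--0
  m30 ⊆ -1-10,11--0
E = {--01-, -0100, -10-0}
Petrick residual → -0-11, -1-10, 011-1, 1--00, 1-10-
Cover = c'd + b'de + b'cd'e' + bde' + bc'e' + a'bce + ad'e' + acd'  |cover|=8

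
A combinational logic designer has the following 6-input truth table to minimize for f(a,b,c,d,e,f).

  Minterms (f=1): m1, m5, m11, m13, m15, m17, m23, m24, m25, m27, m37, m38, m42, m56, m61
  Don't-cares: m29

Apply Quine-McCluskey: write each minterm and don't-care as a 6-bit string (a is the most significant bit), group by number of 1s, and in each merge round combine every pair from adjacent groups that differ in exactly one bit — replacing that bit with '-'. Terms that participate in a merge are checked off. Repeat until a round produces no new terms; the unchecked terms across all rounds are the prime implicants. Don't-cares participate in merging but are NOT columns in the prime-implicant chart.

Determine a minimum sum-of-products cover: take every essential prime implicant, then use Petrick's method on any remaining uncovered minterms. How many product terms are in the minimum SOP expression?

10

size-2^0 implicants → 000001(✓)  000101(✓)  001011(✓)  001101(✓)  001111(✓)  010001(✓)  010111  011000(✓)  011001(✓)  011011(✓)  011101(✓)  100101(✓)  100110  101010  111000(✓)  111101(✓)
size-2^1 implicants → -00101  -11000  -11101  0-0001  0-1011  0-1101  00-101  000-01  001-11  0011-1  01-001  011-01  0110-1  01100-
Unchecked terms (primes): -00101, -11000, -11101, 0-0001, 0-1011, 0-1101, 00-101, 000-01, 001-11, 0011-1, 01-001, 010111, 011-01, 0110-1, 01100-, 100110, 101010
Minterm coverage:
  m1 ⊆ 0-0001,000-01
  m5 ⊆ -00101,00-101,000-01
  m11 ⊆ 0-1011,001-11
  m13 ⊆ 0-1101,00-101,0011-1
  m15 ⊆ 001-11,0011-1
  m17 ⊆ 0-0001,01-001
  m23 ⊆ 010111 [E]
  m24 ⊆ -11000,01100-
  m25 ⊆ 01-001,011-01,0110-1,01100-
  m27 ⊆ 0-1011,0110-1
  m37 ⊆ -00101 [E]
  m38 ⊆ 100110 [E]
  m42 ⊆ 101010 [E]
  m56 ⊆ -11000 [E]
  m61 ⊆ -11101 [E]
E = {-00101, -11000, -11101, 010111, 100110, 101010}
Petrick residual → 0-0001, 0-1011, 0011-1, 01-001
Cover = b'c'de'f + bcd'e'f' + bcde'f + a'c'd'e'f + a'cd'ef + a'b'cdf + a'bd'e'f + a'bc'def + ab'c'def' + ab'cd'ef'  |cover|=10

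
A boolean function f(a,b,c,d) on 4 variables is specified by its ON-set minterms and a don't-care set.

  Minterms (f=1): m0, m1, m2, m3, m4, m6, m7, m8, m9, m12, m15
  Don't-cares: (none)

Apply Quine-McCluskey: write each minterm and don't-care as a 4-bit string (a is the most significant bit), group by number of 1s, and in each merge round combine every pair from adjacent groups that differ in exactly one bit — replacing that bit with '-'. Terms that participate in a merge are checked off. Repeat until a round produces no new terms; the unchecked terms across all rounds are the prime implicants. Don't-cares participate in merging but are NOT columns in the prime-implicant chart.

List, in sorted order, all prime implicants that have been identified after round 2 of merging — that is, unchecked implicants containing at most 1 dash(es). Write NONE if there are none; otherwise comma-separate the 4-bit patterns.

-111

Round 0: 0000✓ 0001✓ 0010✓ 0011✓ 0100✓ 0110✓ 0111✓ 1000✓ 1001✓ 1100✓ 1111✓
Round 1: -000✓ -001✓ -100✓ -111 0-00✓ 0-10✓ 0-11✓ 00-0✓ 00-1✓ 000-✓ 001-✓ 01-0✓ 011-✓ 1-00✓ 100-✓
Round 2: --00 -00- 0--0 0-1- 00--
PIs = {--00, -00-, -111, 0--0, 0-1-, 00--}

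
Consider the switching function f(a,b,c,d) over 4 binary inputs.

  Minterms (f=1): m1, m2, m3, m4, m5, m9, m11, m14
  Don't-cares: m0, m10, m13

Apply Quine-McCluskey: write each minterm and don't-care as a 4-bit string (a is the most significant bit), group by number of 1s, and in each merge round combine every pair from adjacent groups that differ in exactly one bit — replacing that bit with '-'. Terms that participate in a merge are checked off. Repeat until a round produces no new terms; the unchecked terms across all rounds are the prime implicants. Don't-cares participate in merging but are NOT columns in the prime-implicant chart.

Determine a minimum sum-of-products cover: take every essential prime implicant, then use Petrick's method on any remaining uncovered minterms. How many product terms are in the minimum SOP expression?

4

Round 0: 0000✓ 0001✓ 0010✓ 0011✓ 0100✓ 0101✓ 1001✓ 1010✓ 1011✓ 1101✓ 1110✓
Round 1: -001✓ -010✓ -011✓ -101✓ 0-00✓ 0-01✓ 00-0✓ 00-1✓ 000-✓ 001-✓ 010-✓ 1-01✓ 1-10 10-1✓ 101-✓
Round 2: --01 -0-1 -01- 0-0- 00--
PIs = {--01, -0-1, -01-, 0-0-, 00--, 1-10}
Coverage chart:
  m1: --01,-0-1,0-0-,00--
  m2: -01-,00--
  m3: -0-1,-01-,00--
  m4: 0-0- ←essential
  m5: --01,0-0-
  m9: --01,-0-1
  m11: -0-1,-01-
  m14: 1-10 ←essential
Essential: 0-0-, 1-10
Petrick residual → --01, -01-
Min cover (4 terms): c'd + b'c + a'c' + acd'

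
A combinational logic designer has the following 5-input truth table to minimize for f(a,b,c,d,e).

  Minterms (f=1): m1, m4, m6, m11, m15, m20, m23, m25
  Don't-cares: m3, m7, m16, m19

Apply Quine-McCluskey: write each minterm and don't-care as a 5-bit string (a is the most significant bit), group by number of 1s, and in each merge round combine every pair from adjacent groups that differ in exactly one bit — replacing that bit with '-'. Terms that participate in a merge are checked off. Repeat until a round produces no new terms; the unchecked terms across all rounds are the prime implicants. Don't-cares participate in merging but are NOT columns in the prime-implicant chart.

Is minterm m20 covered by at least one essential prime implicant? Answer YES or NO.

[col 0] 00001*, 00011*, 00100*, 00110*, 00111*, 01011*, 01111*, 10000*, 10011*, 10100*, 10111*, 11001
[col 1] -0011*, -0100, -0111*, 0-011*, 0-111*, 00-11*, 000-1, 001-0, 0011-, 01-11*, 10-00, 10-11*
[col 2] -0-11, 0--11
Prime implicants: -0-11, -0100, 0--11, 000-1, 001-0, 0011-, 10-00, 11001
PI chart (minterm → PIs covering it):
  1 | 000-1  (sole → essential)
  4 | -0100,001-0
  6 | 001-0,0011-
  11 | 0--11  (sole → essential)
  15 | 0--11  (sole → essential)
  20 | -0100,10-00
  23 | -0-11  (sole → essential)
  25 | 11001  (sole → essential)
Essential prime implicants: -0-11, 0--11, 000-1, 11001

NO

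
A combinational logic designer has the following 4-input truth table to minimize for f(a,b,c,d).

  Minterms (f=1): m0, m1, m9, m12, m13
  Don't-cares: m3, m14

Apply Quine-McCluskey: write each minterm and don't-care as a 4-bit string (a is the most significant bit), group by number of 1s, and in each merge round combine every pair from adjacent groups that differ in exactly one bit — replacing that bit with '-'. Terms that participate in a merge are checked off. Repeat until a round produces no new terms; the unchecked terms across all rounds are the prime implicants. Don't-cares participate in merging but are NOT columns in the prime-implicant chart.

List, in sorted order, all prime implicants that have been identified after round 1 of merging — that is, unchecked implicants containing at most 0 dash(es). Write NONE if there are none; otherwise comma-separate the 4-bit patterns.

size-2^0 implicants → 0000(✓)  0001(✓)  0011(✓)  1001(✓)  1100(✓)  1101(✓)  1110(✓)
size-2^1 implicants → -001  00-1  000-  1-01  11-0  110-
Unchecked terms (primes): -001, 00-1, 000-, 1-01, 11-0, 110-

NONE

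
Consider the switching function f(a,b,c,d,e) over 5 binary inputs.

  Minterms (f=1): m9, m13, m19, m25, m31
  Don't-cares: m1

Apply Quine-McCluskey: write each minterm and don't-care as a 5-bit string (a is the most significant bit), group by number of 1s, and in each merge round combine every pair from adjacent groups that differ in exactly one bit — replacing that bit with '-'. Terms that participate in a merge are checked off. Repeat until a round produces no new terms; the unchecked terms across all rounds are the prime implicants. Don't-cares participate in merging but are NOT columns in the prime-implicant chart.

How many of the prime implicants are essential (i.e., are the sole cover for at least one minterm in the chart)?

[col 0] 00001*, 01001*, 01101*, 10011, 11001*, 11111
[col 1] -1001, 0-001, 01-01
Prime implicants: -1001, 0-001, 01-01, 10011, 11111
PI chart (minterm → PIs covering it):
  9 | -1001,0-001,01-01
  13 | 01-01  (sole → essential)
  19 | 10011  (sole → essential)
  25 | -1001  (sole → essential)
  31 | 11111  (sole → essential)
Essential prime implicants: -1001, 01-01, 10011, 11111

4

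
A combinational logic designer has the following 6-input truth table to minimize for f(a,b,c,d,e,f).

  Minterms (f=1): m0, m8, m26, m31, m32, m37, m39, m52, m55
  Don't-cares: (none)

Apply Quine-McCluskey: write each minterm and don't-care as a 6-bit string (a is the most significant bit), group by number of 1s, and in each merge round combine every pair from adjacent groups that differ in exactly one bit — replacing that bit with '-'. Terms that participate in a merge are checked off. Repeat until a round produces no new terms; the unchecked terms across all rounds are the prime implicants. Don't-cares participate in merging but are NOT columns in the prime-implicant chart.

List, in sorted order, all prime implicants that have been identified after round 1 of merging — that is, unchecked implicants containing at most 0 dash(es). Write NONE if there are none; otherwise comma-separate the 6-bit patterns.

[col 0] 000000*, 001000*, 011010, 011111, 100000*, 100101*, 100111*, 110100, 110111*
[col 1] -00000, 00-000, 1-0111, 1001-1
Prime implicants: -00000, 00-000, 011010, 011111, 1-0111, 1001-1, 110100

011010, 011111, 110100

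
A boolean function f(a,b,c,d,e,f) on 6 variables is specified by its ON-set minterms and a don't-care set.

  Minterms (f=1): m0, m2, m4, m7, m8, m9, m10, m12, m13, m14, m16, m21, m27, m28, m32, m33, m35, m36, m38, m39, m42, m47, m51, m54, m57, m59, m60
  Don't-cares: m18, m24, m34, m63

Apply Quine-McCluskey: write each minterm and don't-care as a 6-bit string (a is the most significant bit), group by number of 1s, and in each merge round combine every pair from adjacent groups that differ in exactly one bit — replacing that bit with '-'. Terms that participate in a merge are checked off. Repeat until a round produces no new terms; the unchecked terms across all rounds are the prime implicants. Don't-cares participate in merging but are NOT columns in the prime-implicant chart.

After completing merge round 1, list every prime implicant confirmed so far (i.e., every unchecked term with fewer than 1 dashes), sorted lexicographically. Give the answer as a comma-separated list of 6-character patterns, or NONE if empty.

[col 0] 000000*, 000010*, 000100*, 000111*, 001000*, 001001*, 001010*, 001100*, 001101*, 001110*, 010000*, 010010*, 010101, 011000*, 011011*, 011100*, 100000*, 100001*, 100010*, 100011*, 100100*, 100110*, 100111*, 101010*, 101111*, 110011*, 110110*, 111001*, 111011*, 111100*, 111111*
[col 1] -00000*, -00010*, -00100*, -00111, -01010*, -11011, -11100, 0-0000*, 0-0010*, 0-1000*, 0-1100*, 00-000*, 00-010*, 00-100*, 000-00*, 0000-0*, 001-00*, 001-01*, 001-10*, 0010-0*, 00100-*, 0011-0*, 00110-*, 01-000*, 0100-0*, 011-00*, 1-0011, 1-0110, 1-1111, 10-010*, 10-111, 100-00*, 100-10*, 100-11*, 1000-0*, 1000-1*, 10000-*, 10001-*, 1001-0*, 10011-*, 11-011, 111-11, 1110-1
[col 2] -0-010, -00-00, -000-0, 0--000, 0-00-0, 0-1-00, 00--00, 00-0-0, 001--0, 001-0-, 100--0, 100-1-, 1000--
Prime implicants: -0-010, -00-00, -000-0, -00111, -11011, -11100, 0--000, 0-00-0, 0-1-00, 00--00, 00-0-0, 001--0, 001-0-, 010101, 1-0011, 1-0110, 1-1111, 10-111, 100--0, 100-1-, 1000--, 11-011, 111-11, 1110-1

010101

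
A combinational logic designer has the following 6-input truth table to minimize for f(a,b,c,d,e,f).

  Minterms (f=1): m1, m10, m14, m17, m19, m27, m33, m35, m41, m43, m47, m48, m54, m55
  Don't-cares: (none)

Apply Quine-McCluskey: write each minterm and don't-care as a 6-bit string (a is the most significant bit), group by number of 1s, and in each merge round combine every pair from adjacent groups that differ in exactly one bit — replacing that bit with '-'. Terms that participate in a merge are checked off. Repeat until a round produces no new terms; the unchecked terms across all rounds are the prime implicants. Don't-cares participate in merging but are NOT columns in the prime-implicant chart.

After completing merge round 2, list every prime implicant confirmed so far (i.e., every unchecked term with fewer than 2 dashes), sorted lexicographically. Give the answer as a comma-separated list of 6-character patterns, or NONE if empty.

-00001, 0-0001, 001-10, 01-011, 0100-1, 101-11, 110000, 11011-

[col 0] 000001*, 001010*, 001110*, 010001*, 010011*, 011011*, 100001*, 100011*, 101001*, 101011*, 101111*, 110000, 110110*, 110111*
[col 1] -00001, 0-0001, 001-10, 01-011, 0100-1, 10-001*, 10-011*, 1000-1*, 101-11, 1010-1*, 11011-
[col 2] 10-0-1
Prime implicants: -00001, 0-0001, 001-10, 01-011, 0100-1, 10-0-1, 101-11, 110000, 11011-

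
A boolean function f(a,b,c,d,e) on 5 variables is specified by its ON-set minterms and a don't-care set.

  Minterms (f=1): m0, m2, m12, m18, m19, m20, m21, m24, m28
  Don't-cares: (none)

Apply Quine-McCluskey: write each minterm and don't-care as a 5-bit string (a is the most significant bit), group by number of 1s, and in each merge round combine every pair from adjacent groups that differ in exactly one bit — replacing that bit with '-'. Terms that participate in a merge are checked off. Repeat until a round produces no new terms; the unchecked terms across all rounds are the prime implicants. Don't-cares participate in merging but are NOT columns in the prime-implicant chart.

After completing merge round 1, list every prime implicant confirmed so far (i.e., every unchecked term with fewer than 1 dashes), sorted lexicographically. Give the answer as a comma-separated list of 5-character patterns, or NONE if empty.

size-2^0 implicants → 00000(✓)  00010(✓)  01100(✓)  10010(✓)  10011(✓)  10100(✓)  10101(✓)  11000(✓)  11100(✓)
size-2^1 implicants → -0010  -1100  000-0  1-100  1001-  1010-  11-00
Unchecked terms (primes): -0010, -1100, 000-0, 1-100, 1001-, 1010-, 11-00

NONE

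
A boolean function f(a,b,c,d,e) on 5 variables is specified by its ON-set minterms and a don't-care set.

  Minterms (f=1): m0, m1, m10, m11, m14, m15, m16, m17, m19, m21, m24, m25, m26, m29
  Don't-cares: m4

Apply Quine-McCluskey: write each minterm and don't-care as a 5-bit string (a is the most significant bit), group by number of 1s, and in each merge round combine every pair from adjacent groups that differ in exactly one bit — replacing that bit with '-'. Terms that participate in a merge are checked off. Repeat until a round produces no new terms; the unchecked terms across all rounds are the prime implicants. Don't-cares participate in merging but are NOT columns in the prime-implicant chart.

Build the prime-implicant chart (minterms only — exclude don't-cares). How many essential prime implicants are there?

4

Round 0: 00000✓ 00001✓ 00100✓ 01010✓ 01011✓ 01110✓ 01111✓ 10000✓ 10001✓ 10011✓ 10101✓ 11000✓ 11001✓ 11010✓ 11101✓
Round 1: -0000✓ -0001✓ -1010 00-00 0000-✓ 01-10✓ 01-11✓ 0101-✓ 0111-✓ 1-000✓ 1-001✓ 1-101✓ 10-01✓ 100-1 1000-✓ 11-01✓ 110-0 1100-✓
Round 2: -000- 01-1- 1--01 1-00-
PIs = {-000-, -1010, 00-00, 01-1-, 1--01, 1-00-, 100-1, 110-0}
Coverage chart:
  m0: -000-,00-00
  m1: -000- ←essential
  m10: -1010,01-1-
  m11: 01-1- ←essential
  m14: 01-1- ←essential
  m15: 01-1- ←essential
  m16: -000-,1-00-
  m17: -000-,1--01,1-00-,100-1
  m19: 100-1 ←essential
  m21: 1--01 ←essential
  m24: 1-00-,110-0
  m25: 1--01,1-00-
  m26: -1010,110-0
  m29: 1--01 ←essential
Essential: -000-, 01-1-, 1--01, 100-1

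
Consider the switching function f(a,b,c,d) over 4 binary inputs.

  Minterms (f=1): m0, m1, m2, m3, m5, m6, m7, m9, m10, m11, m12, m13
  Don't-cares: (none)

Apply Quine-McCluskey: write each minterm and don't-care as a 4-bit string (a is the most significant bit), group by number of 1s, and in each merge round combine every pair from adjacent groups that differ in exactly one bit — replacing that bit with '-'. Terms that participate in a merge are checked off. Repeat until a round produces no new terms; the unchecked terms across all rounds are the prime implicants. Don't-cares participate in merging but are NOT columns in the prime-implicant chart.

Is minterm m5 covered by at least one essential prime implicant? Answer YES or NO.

Round 0: 0000✓ 0001✓ 0010✓ 0011✓ 0101✓ 0110✓ 0111✓ 1001✓ 1010✓ 1011✓ 1100✓ 1101✓
Round 1: -001✓ -010✓ -011✓ -101✓ 0-01✓ 0-10✓ 0-11✓ 00-0✓ 00-1✓ 000-✓ 001-✓ 01-1✓ 011-✓ 1-01✓ 10-1✓ 101-✓ 110-
Round 2: --01 -0-1 -01- 0--1 0-1- 00--
PIs = {--01, -0-1, -01-, 0--1, 0-1-, 00--, 110-}
Coverage chart:
  m0: 00-- ←essential
  m1: --01,-0-1,0--1,00--
  m2: -01-,0-1-,00--
  m3: -0-1,-01-,0--1,0-1-,00--
  m5: --01,0--1
  m6: 0-1- ←essential
  m7: 0--1,0-1-
  m9: --01,-0-1
  m10: -01- ←essential
  m11: -0-1,-01-
  m12: 110- ←essential
  m13: --01,110-
Essential: -01-, 0-1-, 00--, 110-

NO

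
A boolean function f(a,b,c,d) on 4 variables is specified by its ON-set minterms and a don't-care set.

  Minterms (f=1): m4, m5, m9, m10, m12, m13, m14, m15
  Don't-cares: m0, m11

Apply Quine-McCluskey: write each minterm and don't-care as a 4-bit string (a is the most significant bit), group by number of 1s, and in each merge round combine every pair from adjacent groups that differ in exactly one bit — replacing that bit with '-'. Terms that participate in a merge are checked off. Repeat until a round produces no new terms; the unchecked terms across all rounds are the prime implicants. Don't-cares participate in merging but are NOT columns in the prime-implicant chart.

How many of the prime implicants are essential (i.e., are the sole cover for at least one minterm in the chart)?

3

Round 0: 0000✓ 0100✓ 0101✓ 1001✓ 1010✓ 1011✓ 1100✓ 1101✓ 1110✓ 1111✓
Round 1: -100✓ -101✓ 0-00 010-✓ 1-01✓ 1-10✓ 1-11✓ 10-1✓ 101-✓ 11-0✓ 11-1✓ 110-✓ 111-✓
Round 2: -10- 1--1 1-1- 11--
PIs = {-10-, 0-00, 1--1, 1-1-, 11--}
Coverage chart:
  m4: -10-,0-00
  m5: -10- ←essential
  m9: 1--1 ←essential
  m10: 1-1- ←essential
  m12: -10-,11--
  m13: -10-,1--1,11--
  m14: 1-1-,11--
  m15: 1--1,1-1-,11--
Essential: -10-, 1--1, 1-1-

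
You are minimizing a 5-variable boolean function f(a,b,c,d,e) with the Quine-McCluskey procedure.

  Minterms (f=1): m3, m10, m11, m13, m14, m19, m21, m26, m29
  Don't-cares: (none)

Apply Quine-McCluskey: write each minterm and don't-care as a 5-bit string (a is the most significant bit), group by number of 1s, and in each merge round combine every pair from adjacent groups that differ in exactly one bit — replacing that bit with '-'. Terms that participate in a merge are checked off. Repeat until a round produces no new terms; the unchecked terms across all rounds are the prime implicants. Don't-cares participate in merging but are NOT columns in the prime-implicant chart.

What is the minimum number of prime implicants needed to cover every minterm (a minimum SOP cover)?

[col 0] 00011*, 01010*, 01011*, 01101*, 01110*, 10011*, 10101*, 11010*, 11101*
[col 1] -0011, -1010, -1101, 0-011, 01-10, 0101-, 1-101
Prime implicants: -0011, -1010, -1101, 0-011, 01-10, 0101-, 1-101
PI chart (minterm → PIs covering it):
  3 | -0011,0-011
  10 | -1010,01-10,0101-
  11 | 0-011,0101-
  13 | -1101  (sole → essential)
  14 | 01-10  (sole → essential)
  19 | -0011  (sole → essential)
  21 | 1-101  (sole → essential)
  26 | -1010  (sole → essential)
  29 | -1101,1-101
Essential prime implicants: -0011, -1010, -1101, 01-10, 1-101
Petrick residual → 0-011
Minimum SOP uses 6 PIs: b'c'de + bc'de' + bcd'e + a'c'de + a'bde' + acd'e

6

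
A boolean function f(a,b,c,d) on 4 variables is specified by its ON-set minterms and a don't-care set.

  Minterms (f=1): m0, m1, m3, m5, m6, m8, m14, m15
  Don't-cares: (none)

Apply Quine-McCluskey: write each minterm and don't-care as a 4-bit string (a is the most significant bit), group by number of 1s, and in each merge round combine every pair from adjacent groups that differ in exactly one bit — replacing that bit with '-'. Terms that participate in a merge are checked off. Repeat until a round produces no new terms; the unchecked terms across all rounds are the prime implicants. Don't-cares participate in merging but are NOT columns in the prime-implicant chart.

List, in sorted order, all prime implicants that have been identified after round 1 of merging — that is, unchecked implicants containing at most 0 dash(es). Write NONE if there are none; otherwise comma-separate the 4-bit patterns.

[col 0] 0000*, 0001*, 0011*, 0101*, 0110*, 1000*, 1110*, 1111*
[col 1] -000, -110, 0-01, 00-1, 000-, 111-
Prime implicants: -000, -110, 0-01, 00-1, 000-, 111-

NONE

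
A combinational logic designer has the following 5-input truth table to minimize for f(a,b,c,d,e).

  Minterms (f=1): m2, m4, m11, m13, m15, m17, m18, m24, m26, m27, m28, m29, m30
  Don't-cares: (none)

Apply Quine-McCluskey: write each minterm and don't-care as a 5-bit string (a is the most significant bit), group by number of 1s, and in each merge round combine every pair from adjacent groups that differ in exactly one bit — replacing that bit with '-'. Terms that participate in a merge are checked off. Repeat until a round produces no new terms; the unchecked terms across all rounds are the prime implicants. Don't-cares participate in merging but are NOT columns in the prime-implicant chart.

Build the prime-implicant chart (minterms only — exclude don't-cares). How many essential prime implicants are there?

size-2^0 implicants → 00010(✓)  00100  01011(✓)  01101(✓)  01111(✓)  10001  10010(✓)  11000(✓)  11010(✓)  11011(✓)  11100(✓)  11101(✓)  11110(✓)
size-2^1 implicants → -0010  -1011  -1101  01-11  011-1  1-010  11-00(✓)  11-10(✓)  110-0(✓)  1101-  111-0(✓)  1110-
size-2^2 implicants → 11--0
Unchecked terms (primes): -0010, -1011, -1101, 00100, 01-11, 011-1, 1-010, 10001, 11--0, 1101-, 1110-
Minterm coverage:
  m2 ⊆ -0010 [E]
  m4 ⊆ 00100 [E]
  m11 ⊆ -1011,01-11
  m13 ⊆ -1101,011-1
  m15 ⊆ 01-11,011-1
  m17 ⊆ 10001 [E]
  m18 ⊆ -0010,1-010
  m24 ⊆ 11--0 [E]
  m26 ⊆ 1-010,11--0,1101-
  m27 ⊆ -1011,1101-
  m28 ⊆ 11--0,1110-
  m29 ⊆ -1101,1110-
  m30 ⊆ 11--0 [E]
E = {-0010, 00100, 10001, 11--0}

4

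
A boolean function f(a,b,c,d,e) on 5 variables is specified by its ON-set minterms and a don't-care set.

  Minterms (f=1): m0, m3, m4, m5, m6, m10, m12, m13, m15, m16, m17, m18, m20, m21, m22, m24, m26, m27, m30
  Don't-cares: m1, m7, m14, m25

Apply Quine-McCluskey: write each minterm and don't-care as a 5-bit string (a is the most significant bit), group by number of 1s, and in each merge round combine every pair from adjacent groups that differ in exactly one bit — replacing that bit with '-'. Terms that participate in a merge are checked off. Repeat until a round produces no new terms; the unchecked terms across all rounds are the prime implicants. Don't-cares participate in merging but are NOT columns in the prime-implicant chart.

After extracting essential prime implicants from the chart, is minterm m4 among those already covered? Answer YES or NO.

YES

size-2^0 implicants → 00000(✓)  00001(✓)  00011(✓)  00100(✓)  00101(✓)  00110(✓)  00111(✓)  01010(✓)  01100(✓)  01101(✓)  01110(✓)  01111(✓)  10000(✓)  10001(✓)  10010(✓)  10100(✓)  10101(✓)  10110(✓)  11000(✓)  11001(✓)  11010(✓)  11011(✓)  11110(✓)
size-2^1 implicants → -0000(✓)  -0001(✓)  -0100(✓)  -0101(✓)  -0110(✓)  -1010(✓)  -1110(✓)  0-100(✓)  0-101(✓)  0-110(✓)  0-111(✓)  00-00(✓)  00-01(✓)  00-11(✓)  000-1(✓)  0000-(✓)  001-0(✓)  001-1(✓)  0010-(✓)  0011-(✓)  01-10(✓)  011-0(✓)  011-1(✓)  0110-(✓)  0111-(✓)  1-000(✓)  1-001(✓)  1-010(✓)  1-110(✓)  10-00(✓)  10-01(✓)  10-10(✓)  100-0(✓)  1000-(✓)  101-0(✓)  1010-(✓)  11-10(✓)  110-0(✓)  110-1(✓)  1100-(✓)  1101-(✓)
size-2^2 implicants → --110  -0-00(✓)  -0-01(✓)  -000-(✓)  -01-0  -010-(✓)  -1-10  0-1-0(✓)  0-1-1(✓)  0-10-(✓)  0-11-(✓)  00--1  00-0-(✓)  001--(✓)  011--(✓)  1--10  1-0-0  1-00-  10--0  10-0-(✓)  110--
size-2^3 implicants → -0-0-  0-1--
Unchecked terms (primes): --110, -0-0-, -01-0, -1-10, 0-1--, 00--1, 1--10, 1-0-0, 1-00-, 10--0, 110--
Minterm coverage:
  m0 ⊆ -0-0- [E]
  m3 ⊆ 00--1 [E]
  m4 ⊆ -0-0-,-01-0,0-1--
  m5 ⊆ -0-0-,0-1--,00--1
  m6 ⊆ --110,-01-0,0-1--
  m10 ⊆ -1-10 [E]
  m12 ⊆ 0-1-- [E]
  m13 ⊆ 0-1-- [E]
  m15 ⊆ 0-1-- [E]
  m16 ⊆ -0-0-,1-0-0,1-00-,10--0
  m17 ⊆ -0-0-,1-00-
  m18 ⊆ 1--10,1-0-0,10--0
  m20 ⊆ -0-0-,-01-0,10--0
  m21 ⊆ -0-0- [E]
  m22 ⊆ --110,-01-0,1--10,10--0
  m24 ⊆ 1-0-0,1-00-,110--
  m26 ⊆ -1-10,1--10,1-0-0,110--
  m27 ⊆ 110-- [E]
  m30 ⊆ --110,-1-10,1--10
E = {-0-0-, -1-10, 0-1--, 00--1, 110--}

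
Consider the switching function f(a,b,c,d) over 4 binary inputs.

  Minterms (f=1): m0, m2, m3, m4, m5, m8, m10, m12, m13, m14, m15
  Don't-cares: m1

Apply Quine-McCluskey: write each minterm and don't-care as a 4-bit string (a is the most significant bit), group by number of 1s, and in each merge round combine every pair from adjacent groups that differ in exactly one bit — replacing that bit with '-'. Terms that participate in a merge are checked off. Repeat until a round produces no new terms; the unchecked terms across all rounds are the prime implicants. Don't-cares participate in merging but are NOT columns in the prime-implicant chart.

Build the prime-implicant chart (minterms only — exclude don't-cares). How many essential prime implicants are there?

2

size-2^0 implicants → 0000(✓)  0001(✓)  0010(✓)  0011(✓)  0100(✓)  0101(✓)  1000(✓)  1010(✓)  1100(✓)  1101(✓)  1110(✓)  1111(✓)
size-2^1 implicants → -000(✓)  -010(✓)  -100(✓)  -101(✓)  0-00(✓)  0-01(✓)  00-0(✓)  00-1(✓)  000-(✓)  001-(✓)  010-(✓)  1-00(✓)  1-10(✓)  10-0(✓)  11-0(✓)  11-1(✓)  110-(✓)  111-(✓)
size-2^2 implicants → --00  -0-0  -10-  0-0-  00--  1--0  11--
Unchecked terms (primes): --00, -0-0, -10-, 0-0-, 00--, 1--0, 11--
Minterm coverage:
  m0 ⊆ --00,-0-0,0-0-,00--
  m2 ⊆ -0-0,00--
  m3 ⊆ 00-- [E]
  m4 ⊆ --00,-10-,0-0-
  m5 ⊆ -10-,0-0-
  m8 ⊆ --00,-0-0,1--0
  m10 ⊆ -0-0,1--0
  m12 ⊆ --00,-10-,1--0,11--
  m13 ⊆ -10-,11--
  m14 ⊆ 1--0,11--
  m15 ⊆ 11-- [E]
E = {00--, 11--}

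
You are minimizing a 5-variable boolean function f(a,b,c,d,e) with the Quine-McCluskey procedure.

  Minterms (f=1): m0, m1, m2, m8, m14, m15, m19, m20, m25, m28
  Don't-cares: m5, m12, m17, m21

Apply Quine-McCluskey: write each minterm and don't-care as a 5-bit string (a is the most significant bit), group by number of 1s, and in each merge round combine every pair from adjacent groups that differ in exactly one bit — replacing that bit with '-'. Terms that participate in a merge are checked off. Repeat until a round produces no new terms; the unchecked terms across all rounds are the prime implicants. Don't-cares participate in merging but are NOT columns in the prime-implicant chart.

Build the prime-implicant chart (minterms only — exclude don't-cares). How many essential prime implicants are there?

Round 0: 00000✓ 00001✓ 00010✓ 00101✓ 01000✓ 01100✓ 01110✓ 01111✓ 10001✓ 10011✓ 10100✓ 10101✓ 11001✓ 11100✓
Round 1: -0001✓ -0101✓ -1100 0-000 00-01✓ 000-0 0000- 01-00 011-0 0111- 1-001 1-100 10-01✓ 100-1 1010-
Round 2: -0-01
PIs = {-0-01, -1100, 0-000, 000-0, 0000-, 01-00, 011-0, 0111-, 1-001, 1-100, 100-1, 1010-}
Coverage chart:
  m0: 0-000,000-0,0000-
  m1: -0-01,0000-
  m2: 000-0 ←essential
  m8: 0-000,01-00
  m14: 011-0,0111-
  m15: 0111- ←essential
  m19: 100-1 ←essential
  m20: 1-100,1010-
  m25: 1-001 ←essential
  m28: -1100,1-100
Essential: 000-0, 0111-, 1-001, 100-1

4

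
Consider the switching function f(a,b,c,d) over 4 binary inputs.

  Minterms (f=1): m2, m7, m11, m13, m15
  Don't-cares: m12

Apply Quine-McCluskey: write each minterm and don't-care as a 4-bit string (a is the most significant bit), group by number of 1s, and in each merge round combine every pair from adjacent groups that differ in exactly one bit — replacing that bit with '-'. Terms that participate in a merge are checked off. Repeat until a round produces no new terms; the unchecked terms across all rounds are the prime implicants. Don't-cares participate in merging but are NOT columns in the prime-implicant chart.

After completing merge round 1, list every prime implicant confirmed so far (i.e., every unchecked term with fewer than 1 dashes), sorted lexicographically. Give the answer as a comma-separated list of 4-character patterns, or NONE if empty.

Round 0: 0010 0111✓ 1011✓ 1100✓ 1101✓ 1111✓
Round 1: -111 1-11 11-1 110-
PIs = {-111, 0010, 1-11, 11-1, 110-}

0010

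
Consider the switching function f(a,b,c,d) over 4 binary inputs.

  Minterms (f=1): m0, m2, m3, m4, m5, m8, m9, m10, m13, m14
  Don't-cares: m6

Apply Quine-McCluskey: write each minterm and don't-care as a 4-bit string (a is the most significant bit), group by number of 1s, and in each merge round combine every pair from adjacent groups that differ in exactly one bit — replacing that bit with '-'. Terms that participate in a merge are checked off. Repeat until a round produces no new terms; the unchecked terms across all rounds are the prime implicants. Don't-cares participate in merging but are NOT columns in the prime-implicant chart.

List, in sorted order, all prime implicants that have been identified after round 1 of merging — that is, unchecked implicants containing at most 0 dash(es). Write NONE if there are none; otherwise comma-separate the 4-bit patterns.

NONE

[col 0] 0000*, 0010*, 0011*, 0100*, 0101*, 0110*, 1000*, 1001*, 1010*, 1101*, 1110*
[col 1] -000*, -010*, -101, -110*, 0-00*, 0-10*, 00-0*, 001-, 01-0*, 010-, 1-01, 1-10*, 10-0*, 100-
[col 2] --10, -0-0, 0--0
Prime implicants: --10, -0-0, -101, 0--0, 001-, 010-, 1-01, 100-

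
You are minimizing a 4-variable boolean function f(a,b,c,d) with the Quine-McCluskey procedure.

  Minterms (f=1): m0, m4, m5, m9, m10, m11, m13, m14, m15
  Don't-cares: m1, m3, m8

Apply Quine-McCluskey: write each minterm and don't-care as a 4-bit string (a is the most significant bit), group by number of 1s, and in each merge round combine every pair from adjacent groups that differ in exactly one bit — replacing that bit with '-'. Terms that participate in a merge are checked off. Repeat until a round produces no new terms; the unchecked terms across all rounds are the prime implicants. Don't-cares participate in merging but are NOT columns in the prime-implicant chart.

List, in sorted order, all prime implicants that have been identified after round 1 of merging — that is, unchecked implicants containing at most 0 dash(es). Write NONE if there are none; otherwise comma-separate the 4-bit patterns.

NONE

size-2^0 implicants → 0000(✓)  0001(✓)  0011(✓)  0100(✓)  0101(✓)  1000(✓)  1001(✓)  1010(✓)  1011(✓)  1101(✓)  1110(✓)  1111(✓)
size-2^1 implicants → -000(✓)  -001(✓)  -011(✓)  -101(✓)  0-00(✓)  0-01(✓)  00-1(✓)  000-(✓)  010-(✓)  1-01(✓)  1-10(✓)  1-11(✓)  10-0(✓)  10-1(✓)  100-(✓)  101-(✓)  11-1(✓)  111-(✓)
size-2^2 implicants → --01  -0-1  -00-  0-0-  1--1  1-1-  10--
Unchecked terms (primes): --01, -0-1, -00-, 0-0-, 1--1, 1-1-, 10--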